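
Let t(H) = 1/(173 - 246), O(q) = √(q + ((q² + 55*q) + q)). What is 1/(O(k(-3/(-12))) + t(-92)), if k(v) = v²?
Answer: 18688/4865121 + 85264*√913/4865121 ≈ 0.53339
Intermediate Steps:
O(q) = √(q² + 57*q) (O(q) = √(q + (q² + 56*q)) = √(q² + 57*q))
t(H) = -1/73 (t(H) = 1/(-73) = -1/73)
1/(O(k(-3/(-12))) + t(-92)) = 1/(√((-3/(-12))²*(57 + (-3/(-12))²)) - 1/73) = 1/(√((-3*(-1/12))²*(57 + (-3*(-1/12))²)) - 1/73) = 1/(√((¼)²*(57 + (¼)²)) - 1/73) = 1/(√((57 + 1/16)/16) - 1/73) = 1/(√((1/16)*(913/16)) - 1/73) = 1/(√(913/256) - 1/73) = 1/(√913/16 - 1/73) = 1/(-1/73 + √913/16)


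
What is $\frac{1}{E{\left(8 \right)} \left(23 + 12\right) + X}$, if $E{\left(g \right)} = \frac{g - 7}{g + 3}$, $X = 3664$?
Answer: $\frac{11}{40339} \approx 0.00027269$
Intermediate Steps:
$E{\left(g \right)} = \frac{-7 + g}{3 + g}$
$\frac{1}{E{\left(8 \right)} \left(23 + 12\right) + X} = \frac{1}{\frac{-7 + 8}{3 + 8} \left(23 + 12\right) + 3664} = \frac{1}{\frac{1}{11} \cdot 1 \cdot 35 + 3664} = \frac{1}{\frac{1}{11} \cdot 35 + 3664} = \frac{1}{\frac{35}{11} + 3664} = \frac{1}{\frac{40339}{11}} = \frac{11}{40339}$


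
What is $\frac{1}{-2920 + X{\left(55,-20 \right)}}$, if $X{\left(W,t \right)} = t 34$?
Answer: $- \frac{1}{3600} \approx -0.00027778$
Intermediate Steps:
$X{\left(W,t \right)} = 34 t$
$\frac{1}{-2920 + X{\left(55,-20 \right)}} = \frac{1}{-2920 + 34 \left(-20\right)} = \frac{1}{-2920 - 680} = \frac{1}{-3600} = - \frac{1}{3600}$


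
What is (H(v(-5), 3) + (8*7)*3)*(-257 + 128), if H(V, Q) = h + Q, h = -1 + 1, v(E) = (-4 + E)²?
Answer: -22059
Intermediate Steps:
h = 0
H(V, Q) = Q (H(V, Q) = 0 + Q = Q)
(H(v(-5), 3) + (8*7)*3)*(-257 + 128) = (3 + (8*7)*3)*(-257 + 128) = (3 + 56*3)*(-129) = (3 + 168)*(-129) = 171*(-129) = -22059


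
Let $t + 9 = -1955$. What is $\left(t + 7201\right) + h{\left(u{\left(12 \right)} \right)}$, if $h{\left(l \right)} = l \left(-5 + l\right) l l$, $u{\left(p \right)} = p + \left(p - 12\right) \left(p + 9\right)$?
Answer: $17333$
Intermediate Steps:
$t = -1964$ ($t = -9 - 1955 = -1964$)
$u{\left(p \right)} = p + \left(-12 + p\right) \left(9 + p\right)$
$h{\left(l \right)} = l^{3} \left(-5 + l\right)$ ($h{\left(l \right)} = l^{2} \left(-5 + l\right) l = l^{3} \left(-5 + l\right)$)
$\left(t + 7201\right) + h{\left(u{\left(12 \right)} \right)} = \left(-1964 + 7201\right) + \left(-108 + 12^{2} - 24\right)^{3} \left(-5 - \left(132 - 144\right)\right) = 5237 + \left(-108 + 144 - 24\right)^{3} \left(-5 - -12\right) = 5237 + 12^{3} \left(-5 + 12\right) = 5237 + 1728 \cdot 7 = 5237 + 12096 = 17333$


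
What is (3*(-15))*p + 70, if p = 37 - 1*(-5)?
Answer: -1820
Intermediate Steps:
p = 42 (p = 37 + 5 = 42)
(3*(-15))*p + 70 = (3*(-15))*42 + 70 = -45*42 + 70 = -1890 + 70 = -1820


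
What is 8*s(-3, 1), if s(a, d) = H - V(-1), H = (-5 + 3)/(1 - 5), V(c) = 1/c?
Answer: 12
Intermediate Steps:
H = ½ (H = -2/(-4) = -2*(-¼) = ½ ≈ 0.50000)
s(a, d) = 3/2 (s(a, d) = ½ - 1/(-1) = ½ - 1*(-1) = ½ + 1 = 3/2)
8*s(-3, 1) = 8*(3/2) = 12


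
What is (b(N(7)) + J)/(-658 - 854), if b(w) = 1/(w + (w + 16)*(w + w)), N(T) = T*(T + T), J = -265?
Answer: 5947129/33932304 ≈ 0.17526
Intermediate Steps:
N(T) = 2*T**2 (N(T) = T*(2*T) = 2*T**2)
b(w) = 1/(w + 2*w*(16 + w)) (b(w) = 1/(w + (16 + w)*(2*w)) = 1/(w + 2*w*(16 + w)))
(b(N(7)) + J)/(-658 - 854) = (1/(((2*7**2))*(33 + 2*(2*7**2))) - 265)/(-658 - 854) = (1/(((2*49))*(33 + 2*(2*49))) - 265)/(-1512) = (1/(98*(33 + 2*98)) - 265)*(-1/1512) = (1/(98*(33 + 196)) - 265)*(-1/1512) = ((1/98)/229 - 265)*(-1/1512) = ((1/98)*(1/229) - 265)*(-1/1512) = (1/22442 - 265)*(-1/1512) = -5947129/22442*(-1/1512) = 5947129/33932304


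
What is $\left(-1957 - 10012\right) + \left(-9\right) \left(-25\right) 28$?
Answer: $-5669$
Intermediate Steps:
$\left(-1957 - 10012\right) + \left(-9\right) \left(-25\right) 28 = -11969 + 225 \cdot 28 = -11969 + 6300 = -5669$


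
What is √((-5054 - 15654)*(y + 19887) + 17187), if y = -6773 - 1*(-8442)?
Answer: I*√446364461 ≈ 21127.0*I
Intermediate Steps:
y = 1669 (y = -6773 + 8442 = 1669)
√((-5054 - 15654)*(y + 19887) + 17187) = √((-5054 - 15654)*(1669 + 19887) + 17187) = √(-20708*21556 + 17187) = √(-446381648 + 17187) = √(-446364461) = I*√446364461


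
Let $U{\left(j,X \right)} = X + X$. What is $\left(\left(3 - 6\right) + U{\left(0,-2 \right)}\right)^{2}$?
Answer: $49$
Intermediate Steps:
$U{\left(j,X \right)} = 2 X$
$\left(\left(3 - 6\right) + U{\left(0,-2 \right)}\right)^{2} = \left(\left(3 - 6\right) + 2 \left(-2\right)\right)^{2} = \left(-3 - 4\right)^{2} = \left(-7\right)^{2} = 49$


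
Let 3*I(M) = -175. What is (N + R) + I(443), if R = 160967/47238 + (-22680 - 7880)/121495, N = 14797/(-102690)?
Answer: -543400284142207/9822607956315 ≈ -55.321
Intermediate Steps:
N = -14797/102690 (N = 14797*(-1/102690) = -14797/102690 ≈ -0.14409)
I(M) = -175/3 (I(M) = (⅓)*(-175) = -175/3)
R = 3622618477/1147836162 (R = 160967*(1/47238) - 30560*1/121495 = 160967/47238 - 6112/24299 = 3622618477/1147836162 ≈ 3.1560)
(N + R) + I(443) = (-14797/102690 + 3622618477/1147836162) - 175/3 = 29585179976168/9822607956315 - 175/3 = -543400284142207/9822607956315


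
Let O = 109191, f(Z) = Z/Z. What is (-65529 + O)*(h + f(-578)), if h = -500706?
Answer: -21861781710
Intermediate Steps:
f(Z) = 1
(-65529 + O)*(h + f(-578)) = (-65529 + 109191)*(-500706 + 1) = 43662*(-500705) = -21861781710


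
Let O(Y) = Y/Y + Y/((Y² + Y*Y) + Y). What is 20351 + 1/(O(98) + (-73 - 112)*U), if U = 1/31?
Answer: 616771650/30307 ≈ 20351.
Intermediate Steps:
U = 1/31 ≈ 0.032258
O(Y) = 1 + Y/(Y + 2*Y²) (O(Y) = 1 + Y/((Y² + Y²) + Y) = 1 + Y/(2*Y² + Y) = 1 + Y/(Y + 2*Y²))
20351 + 1/(O(98) + (-73 - 112)*U) = 20351 + 1/(2*(1 + 98)/(1 + 2*98) + (-73 - 112)*(1/31)) = 20351 + 1/(2*99/(1 + 196) - 185*1/31) = 20351 + 1/(2*99/197 - 185/31) = 20351 + 1/(2*(1/197)*99 - 185/31) = 20351 + 1/(198/197 - 185/31) = 20351 + 1/(-30307/6107) = 20351 - 6107/30307 = 616771650/30307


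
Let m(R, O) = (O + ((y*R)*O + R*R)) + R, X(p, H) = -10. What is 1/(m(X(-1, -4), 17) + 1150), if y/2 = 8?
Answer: -1/1463 ≈ -0.00068353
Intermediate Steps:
y = 16 (y = 2*8 = 16)
m(R, O) = O + R + R**2 + 16*O*R (m(R, O) = (O + ((16*R)*O + R*R)) + R = (O + (16*O*R + R**2)) + R = (O + (R**2 + 16*O*R)) + R = (O + R**2 + 16*O*R) + R = O + R + R**2 + 16*O*R)
1/(m(X(-1, -4), 17) + 1150) = 1/((17 - 10 + (-10)**2 + 16*17*(-10)) + 1150) = 1/((17 - 10 + 100 - 2720) + 1150) = 1/(-2613 + 1150) = 1/(-1463) = -1/1463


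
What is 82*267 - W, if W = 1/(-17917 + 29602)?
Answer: 255831389/11685 ≈ 21894.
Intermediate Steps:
W = 1/11685 ≈ 8.5580e-5
82*267 - W = 82*267 - 1*1/11685 = 21894 - 1/11685 = 255831389/11685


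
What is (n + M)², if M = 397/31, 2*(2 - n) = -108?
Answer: 4549689/961 ≈ 4734.3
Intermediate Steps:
n = 56 (n = 2 - ½*(-108) = 2 + 54 = 56)
M = 397/31 (M = 397*(1/31) = 397/31 ≈ 12.806)
(n + M)² = (56 + 397/31)² = (2133/31)² = 4549689/961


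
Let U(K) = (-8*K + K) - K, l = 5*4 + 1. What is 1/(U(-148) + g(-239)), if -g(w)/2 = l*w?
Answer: 1/11222 ≈ 8.9111e-5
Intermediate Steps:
l = 21 (l = 20 + 1 = 21)
g(w) = -42*w
U(K) = -8*K (U(K) = -7*K - K = -8*K)
1/(U(-148) + g(-239)) = 1/(-8*(-148) - 42*(-239)) = 1/(1184 + 10038) = 1/11222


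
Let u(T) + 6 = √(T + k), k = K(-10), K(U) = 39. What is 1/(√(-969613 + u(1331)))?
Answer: -I/√(969619 - √1370) ≈ -0.0010156*I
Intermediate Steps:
k = 39
u(T) = -6 + √(39 + T) (u(T) = -6 + √(T + 39) = -6 + √(39 + T))
1/(√(-969613 + u(1331))) = 1/(√(-969613 + (-6 + √(39 + 1331)))) = 1/(√(-969613 + (-6 + √1370))) = 1/(√(-969619 + √1370)) = (-969619 + √1370)^(-½)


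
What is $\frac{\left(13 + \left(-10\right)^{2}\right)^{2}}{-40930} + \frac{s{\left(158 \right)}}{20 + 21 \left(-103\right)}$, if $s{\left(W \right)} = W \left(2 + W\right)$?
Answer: $- \frac{1062074367}{87712990} \approx -12.109$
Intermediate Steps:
$\frac{\left(13 + \left(-10\right)^{2}\right)^{2}}{-40930} + \frac{s{\left(158 \right)}}{20 + 21 \left(-103\right)} = \frac{\left(13 + \left(-10\right)^{2}\right)^{2}}{-40930} + \frac{158 \left(2 + 158\right)}{20 + 21 \left(-103\right)} = \left(13 + 100\right)^{2} \left(- \frac{1}{40930}\right) + \frac{158 \cdot 160}{20 - 2163} = 113^{2} \left(- \frac{1}{40930}\right) + \frac{25280}{-2143} = 12769 \left(- \frac{1}{40930}\right) + 25280 \left(- \frac{1}{2143}\right) = - \frac{12769}{40930} - \frac{25280}{2143} = - \frac{1062074367}{87712990}$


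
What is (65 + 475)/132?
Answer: 45/11 ≈ 4.0909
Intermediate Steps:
(65 + 475)/132 = 540*(1/132) = 45/11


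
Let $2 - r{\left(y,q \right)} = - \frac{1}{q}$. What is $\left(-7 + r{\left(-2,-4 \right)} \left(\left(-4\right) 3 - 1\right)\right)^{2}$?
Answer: $\frac{14161}{16} \approx 885.06$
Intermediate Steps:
$r{\left(y,q \right)} = 2 + \frac{1}{q}$ ($r{\left(y,q \right)} = 2 - - \frac{1}{q} = 2 + \frac{1}{q}$)
$\left(-7 + r{\left(-2,-4 \right)} \left(\left(-4\right) 3 - 1\right)\right)^{2} = \left(-7 + \left(2 + \frac{1}{-4}\right) \left(\left(-4\right) 3 - 1\right)\right)^{2} = \left(-7 + \left(2 - \frac{1}{4}\right) \left(-12 - 1\right)\right)^{2} = \left(-7 + \frac{7}{4} \left(-13\right)\right)^{2} = \left(-7 - \frac{91}{4}\right)^{2} = \left(- \frac{119}{4}\right)^{2} = \frac{14161}{16}$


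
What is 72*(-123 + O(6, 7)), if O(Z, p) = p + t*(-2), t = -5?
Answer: -7632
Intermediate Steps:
O(Z, p) = 10 + p (O(Z, p) = p - 5*(-2) = p + 10 = 10 + p)
72*(-123 + O(6, 7)) = 72*(-123 + (10 + 7)) = 72*(-123 + 17) = 72*(-106) = -7632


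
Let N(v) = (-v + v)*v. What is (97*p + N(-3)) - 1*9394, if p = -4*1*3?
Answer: -10558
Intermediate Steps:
p = -12 (p = -4*3 = -12)
N(v) = 0 (N(v) = 0*v = 0)
(97*p + N(-3)) - 1*9394 = (97*(-12) + 0) - 1*9394 = (-1164 + 0) - 9394 = -1164 - 9394 = -10558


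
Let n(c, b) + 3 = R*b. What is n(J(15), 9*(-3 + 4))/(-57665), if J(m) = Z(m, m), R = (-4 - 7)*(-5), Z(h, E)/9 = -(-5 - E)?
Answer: -492/57665 ≈ -0.0085320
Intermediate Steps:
Z(h, E) = 45 + 9*E (Z(h, E) = 9*(-(-5 - E)) = 9*(5 + E) = 45 + 9*E)
R = 55 (R = -11*(-5) = 55)
J(m) = 45 + 9*m
n(c, b) = -3 + 55*b
n(J(15), 9*(-3 + 4))/(-57665) = (-3 + 55*(9*(-3 + 4)))/(-57665) = (-3 + 55*(9*1))*(-1/57665) = (-3 + 55*9)*(-1/57665) = (-3 + 495)*(-1/57665) = 492*(-1/57665) = -492/57665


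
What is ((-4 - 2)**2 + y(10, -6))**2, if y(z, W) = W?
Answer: 900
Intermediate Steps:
((-4 - 2)**2 + y(10, -6))**2 = ((-4 - 2)**2 - 6)**2 = ((-6)**2 - 6)**2 = (36 - 6)**2 = 30**2 = 900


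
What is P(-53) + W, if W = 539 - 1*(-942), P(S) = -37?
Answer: 1444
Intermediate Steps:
W = 1481 (W = 539 + 942 = 1481)
P(-53) + W = -37 + 1481 = 1444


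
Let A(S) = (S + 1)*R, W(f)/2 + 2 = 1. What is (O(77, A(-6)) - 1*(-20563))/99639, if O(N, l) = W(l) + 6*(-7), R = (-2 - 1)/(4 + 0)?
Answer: 20519/99639 ≈ 0.20593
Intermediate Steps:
W(f) = -2 (W(f) = -4 + 2*1 = -4 + 2 = -2)
R = -¾ (R = -3/4 = -3*¼ = -¾ ≈ -0.75000)
A(S) = -¾ - 3*S/4 (A(S) = (S + 1)*(-¾) = (1 + S)*(-¾) = -¾ - 3*S/4)
O(N, l) = -44 (O(N, l) = -2 + 6*(-7) = -2 - 42 = -44)
(O(77, A(-6)) - 1*(-20563))/99639 = (-44 - 1*(-20563))/99639 = (-44 + 20563)*(1/99639) = 20519*(1/99639) = 20519/99639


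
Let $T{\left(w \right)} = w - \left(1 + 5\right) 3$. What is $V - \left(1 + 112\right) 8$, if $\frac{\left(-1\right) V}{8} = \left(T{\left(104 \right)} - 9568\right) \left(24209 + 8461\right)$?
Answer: $2478214616$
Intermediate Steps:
$T{\left(w \right)} = -18 + w$ ($T{\left(w \right)} = w - 6 \cdot 3 = w - 18 = -18 + w$)
$V = 2478215520$ ($V = - 8 \left(\left(-18 + 104\right) - 9568\right) \left(24209 + 8461\right) = - 8 \left(86 - 9568\right) 32670 = - 8 \left(\left(-9482\right) 32670\right) = \left(-8\right) \left(-309776940\right) = 2478215520$)
$V - \left(1 + 112\right) 8 = 2478215520 - \left(1 + 112\right) 8 = 2478215520 - 113 \cdot 8 = 2478215520 - 904 = 2478214616$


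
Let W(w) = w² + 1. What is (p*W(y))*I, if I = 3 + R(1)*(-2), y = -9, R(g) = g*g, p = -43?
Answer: -3526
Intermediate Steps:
R(g) = g²
W(w) = 1 + w²
I = 1 (I = 3 + 1²*(-2) = 3 + 1*(-2) = 3 - 2 = 1)
(p*W(y))*I = -43*(1 + (-9)²)*1 = -43*(1 + 81)*1 = -43*82*1 = -3526*1 = -3526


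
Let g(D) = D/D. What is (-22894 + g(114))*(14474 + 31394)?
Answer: -1050056124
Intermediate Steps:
g(D) = 1
(-22894 + g(114))*(14474 + 31394) = (-22894 + 1)*(14474 + 31394) = -22893*45868 = -1050056124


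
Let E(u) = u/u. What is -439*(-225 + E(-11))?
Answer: 98336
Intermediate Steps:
E(u) = 1
-439*(-225 + E(-11)) = -439*(-225 + 1) = -439*(-224) = 98336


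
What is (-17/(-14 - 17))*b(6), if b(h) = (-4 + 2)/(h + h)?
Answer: -17/186 ≈ -0.091398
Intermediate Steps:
b(h) = -1/h (b(h) = -2*1/(2*h) = -1/h)
(-17/(-14 - 17))*b(6) = (-17/(-14 - 17))*(-1/6) = (-17/(-31))*(-1*⅙) = -17*(-1/31)*(-⅙) = (17/31)*(-⅙) = -17/186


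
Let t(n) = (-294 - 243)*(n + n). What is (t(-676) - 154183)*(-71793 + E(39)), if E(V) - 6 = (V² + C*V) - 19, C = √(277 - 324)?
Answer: -40191844685 + 22301799*I*√47 ≈ -4.0192e+10 + 1.5289e+8*I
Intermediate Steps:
C = I*√47 (C = √(-47) = I*√47 ≈ 6.8557*I)
E(V) = -13 + V² + I*V*√47 (E(V) = 6 + ((V² + (I*√47)*V) - 19) = 6 + ((V² + I*V*√47) - 19) = 6 + (-19 + V² + I*V*√47) = -13 + V² + I*V*√47)
t(n) = -1074*n
(t(-676) - 154183)*(-71793 + E(39)) = (-1074*(-676) - 154183)*(-71793 + (-13 + 39² + I*39*√47)) = (726024 - 154183)*(-71793 + (-13 + 1521 + 39*I*√47)) = 571841*(-71793 + (1508 + 39*I*√47)) = 571841*(-70285 + 39*I*√47) = -40191844685 + 22301799*I*√47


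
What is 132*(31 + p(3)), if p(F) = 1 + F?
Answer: 4620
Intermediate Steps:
132*(31 + p(3)) = 132*(31 + (1 + 3)) = 132*(31 + 4) = 132*35 = 4620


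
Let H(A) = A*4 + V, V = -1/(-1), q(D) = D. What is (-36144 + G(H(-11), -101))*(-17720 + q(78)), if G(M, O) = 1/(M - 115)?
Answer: 50374552213/79 ≈ 6.3765e+8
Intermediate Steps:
V = 1 (V = -1*(-1) = 1)
H(A) = 1 + 4*A (H(A) = A*4 + 1 = 4*A + 1 = 1 + 4*A)
G(M, O) = 1/(-115 + M)
(-36144 + G(H(-11), -101))*(-17720 + q(78)) = (-36144 + 1/(-115 + (1 + 4*(-11))))*(-17720 + 78) = (-36144 + 1/(-115 + (1 - 44)))*(-17642) = (-36144 + 1/(-115 - 43))*(-17642) = (-36144 + 1/(-158))*(-17642) = (-36144 - 1/158)*(-17642) = -5710753/158*(-17642) = 50374552213/79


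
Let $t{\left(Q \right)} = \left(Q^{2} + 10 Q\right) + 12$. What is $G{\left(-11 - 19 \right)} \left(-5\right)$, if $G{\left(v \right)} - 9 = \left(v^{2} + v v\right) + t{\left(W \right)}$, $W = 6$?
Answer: $-9585$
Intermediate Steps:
$t{\left(Q \right)} = 12 + Q^{2} + 10 Q$
$G{\left(v \right)} = 117 + 2 v^{2}$ ($G{\left(v \right)} = 9 + \left(\left(v^{2} + v v\right) + \left(12 + 6^{2} + 10 \cdot 6\right)\right) = 9 + \left(\left(v^{2} + v^{2}\right) + \left(12 + 36 + 60\right)\right) = 9 + \left(2 v^{2} + 108\right) = 9 + \left(108 + 2 v^{2}\right) = 117 + 2 v^{2}$)
$G{\left(-11 - 19 \right)} \left(-5\right) = \left(117 + 2 \left(-11 - 19\right)^{2}\right) \left(-5\right) = \left(117 + 2 \left(-30\right)^{2}\right) \left(-5\right) = \left(117 + 2 \cdot 900\right) \left(-5\right) = \left(117 + 1800\right) \left(-5\right) = 1917 \left(-5\right) = -9585$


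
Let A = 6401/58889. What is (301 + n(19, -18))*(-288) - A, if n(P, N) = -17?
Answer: -4816655489/58889 ≈ -81792.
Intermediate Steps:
A = 6401/58889 (A = 6401*(1/58889) = 6401/58889 ≈ 0.10870)
(301 + n(19, -18))*(-288) - A = (301 - 17)*(-288) - 1*6401/58889 = 284*(-288) - 6401/58889 = -81792 - 6401/58889 = -4816655489/58889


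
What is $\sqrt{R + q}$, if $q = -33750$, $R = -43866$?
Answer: $84 i \sqrt{11} \approx 278.6 i$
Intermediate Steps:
$\sqrt{R + q} = \sqrt{-43866 - 33750} = \sqrt{-77616} = 84 i \sqrt{11}$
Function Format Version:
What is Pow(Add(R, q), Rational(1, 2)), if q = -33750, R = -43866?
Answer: Mul(84, I, Pow(11, Rational(1, 2))) ≈ Mul(278.60, I)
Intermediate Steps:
Pow(Add(R, q), Rational(1, 2)) = Pow(Add(-43866, -33750), Rational(1, 2)) = Pow(-77616, Rational(1, 2)) = Mul(84, I, Pow(11, Rational(1, 2)))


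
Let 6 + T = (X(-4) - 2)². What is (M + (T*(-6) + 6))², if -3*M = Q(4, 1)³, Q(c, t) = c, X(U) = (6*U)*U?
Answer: 25276548196/9 ≈ 2.8085e+9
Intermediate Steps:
X(U) = 6*U²
T = 8830 (T = -6 + (6*(-4)² - 2)² = -6 + (6*16 - 2)² = -6 + (96 - 2)² = -6 + 94² = -6 + 8836 = 8830)
M = -64/3 (M = -⅓*4³ = -⅓*64 = -64/3 ≈ -21.333)
(M + (T*(-6) + 6))² = (-64/3 + (8830*(-6) + 6))² = (-64/3 + (-52980 + 6))² = (-64/3 - 52974)² = (-158986/3)² = 25276548196/9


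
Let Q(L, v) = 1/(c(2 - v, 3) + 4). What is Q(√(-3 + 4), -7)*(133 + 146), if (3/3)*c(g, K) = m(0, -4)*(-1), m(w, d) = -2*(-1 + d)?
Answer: -93/2 ≈ -46.500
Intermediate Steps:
m(w, d) = 2 - 2*d
c(g, K) = -10 (c(g, K) = (2 - 2*(-4))*(-1) = (2 + 8)*(-1) = 10*(-1) = -10)
Q(L, v) = -⅙ (Q(L, v) = 1/(-10 + 4) = 1/(-6) = -⅙)
Q(√(-3 + 4), -7)*(133 + 146) = -(133 + 146)/6 = -⅙*279 = -93/2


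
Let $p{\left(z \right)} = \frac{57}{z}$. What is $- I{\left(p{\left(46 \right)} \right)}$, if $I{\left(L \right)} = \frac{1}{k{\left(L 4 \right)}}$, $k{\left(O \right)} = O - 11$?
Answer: $\frac{23}{139} \approx 0.16547$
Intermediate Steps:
$k{\left(O \right)} = -11 + O$ ($k{\left(O \right)} = O - 11 = -11 + O$)
$I{\left(L \right)} = \frac{1}{-11 + 4 L}$ ($I{\left(L \right)} = \frac{1}{-11 + L 4} = \frac{1}{-11 + 4 L}$)
$- I{\left(p{\left(46 \right)} \right)} = - \frac{1}{-11 + 4 \cdot \frac{57}{46}} = - \frac{1}{-11 + \frac{114}{23}} = - \frac{1}{- \frac{139}{23}} = \left(-1\right) \left(- \frac{23}{139}\right) = \frac{23}{139}$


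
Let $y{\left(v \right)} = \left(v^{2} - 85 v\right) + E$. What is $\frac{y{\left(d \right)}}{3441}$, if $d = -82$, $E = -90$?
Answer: $\frac{13604}{3441} \approx 3.9535$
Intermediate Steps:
$y{\left(v \right)} = -90 + v^{2} - 85 v$ ($y{\left(v \right)} = \left(v^{2} - 85 v\right) - 90 = -90 + v^{2} - 85 v$)
$\frac{y{\left(d \right)}}{3441} = \frac{-90 + \left(-82\right)^{2} - -6970}{3441} = \left(-90 + 6724 + 6970\right) \frac{1}{3441} = 13604 \cdot \frac{1}{3441} = \frac{13604}{3441}$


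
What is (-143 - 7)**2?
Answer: 22500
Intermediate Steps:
(-143 - 7)**2 = (-150)**2 = 22500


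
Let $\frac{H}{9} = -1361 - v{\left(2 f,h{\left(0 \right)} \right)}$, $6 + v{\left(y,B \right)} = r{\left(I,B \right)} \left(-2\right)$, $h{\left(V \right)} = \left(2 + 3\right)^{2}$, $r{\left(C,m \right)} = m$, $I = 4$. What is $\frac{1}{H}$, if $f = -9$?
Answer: $- \frac{1}{11745} \approx -8.5143 \cdot 10^{-5}$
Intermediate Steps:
$h{\left(V \right)} = 25$ ($h{\left(V \right)} = 5^{2} = 25$)
$v{\left(y,B \right)} = -6 - 2 B$ ($v{\left(y,B \right)} = -6 + B \left(-2\right) = -6 - 2 B$)
$H = -11745$ ($H = 9 \left(-1361 - \left(-6 - 50\right)\right) = 9 \left(-1361 - -56\right) = 9 \left(-1361 + 56\right) = 9 \left(-1305\right) = -11745$)
$\frac{1}{H} = \frac{1}{-11745} = - \frac{1}{11745}$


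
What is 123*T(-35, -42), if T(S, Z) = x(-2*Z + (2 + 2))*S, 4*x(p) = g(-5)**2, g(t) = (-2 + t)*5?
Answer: -5273625/4 ≈ -1.3184e+6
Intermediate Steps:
g(t) = -10 + 5*t
x(p) = 1225/4 (x(p) = (-10 + 5*(-5))**2/4 = (-10 - 25)**2/4 = (1/4)*(-35)**2 = (1/4)*1225 = 1225/4)
T(S, Z) = 1225*S/4
123*T(-35, -42) = 123*((1225/4)*(-35)) = 123*(-42875/4) = -5273625/4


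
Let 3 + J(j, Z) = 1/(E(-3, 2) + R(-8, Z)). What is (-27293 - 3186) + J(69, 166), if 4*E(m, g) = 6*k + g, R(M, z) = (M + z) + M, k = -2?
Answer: -8992188/295 ≈ -30482.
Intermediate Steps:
R(M, z) = z + 2*M
E(m, g) = -3 + g/4 (E(m, g) = (6*(-2) + g)/4 = (-12 + g)/4 = -3 + g/4)
J(j, Z) = -3 + 1/(-37/2 + Z) (J(j, Z) = -3 + 1/((-3 + (¼)*2) + (Z + 2*(-8))) = -3 + 1/((-3 + ½) + (Z - 16)) = -3 + 1/(-5/2 + (-16 + Z)) = -3 + 1/(-37/2 + Z))
(-27293 - 3186) + J(69, 166) = (-27293 - 3186) + (113 - 6*166)/(-37 + 2*166) = -30479 + (113 - 996)/(-37 + 332) = -30479 - 883/295 = -8992188/295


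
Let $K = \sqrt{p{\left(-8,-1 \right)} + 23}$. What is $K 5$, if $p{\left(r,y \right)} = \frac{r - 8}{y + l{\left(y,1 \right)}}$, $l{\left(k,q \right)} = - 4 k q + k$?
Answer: $5 \sqrt{15} \approx 19.365$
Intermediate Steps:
$l{\left(k,q \right)} = k - 4 k q$ ($l{\left(k,q \right)} = - 4 k q + k = k - 4 k q$)
$p{\left(r,y \right)} = - \frac{-8 + r}{2 y}$ ($p{\left(r,y \right)} = \frac{r - 8}{y + y \left(1 - 4\right)} = \frac{-8 + r}{y + y \left(1 - 4\right)} = \frac{-8 + r}{y + y \left(-3\right)} = \frac{-8 + r}{y - 3 y} = \frac{-8 + r}{\left(-2\right) y} = \left(-8 + r\right) \left(- \frac{1}{2 y}\right) = - \frac{-8 + r}{2 y}$)
$K = \sqrt{15}$ ($K = \sqrt{\frac{8 - -8}{2 \left(-1\right)} + 23} = \sqrt{\frac{1}{2} \left(-1\right) \left(8 + 8\right) + 23} = \sqrt{\frac{1}{2} \left(-1\right) 16 + 23} = \sqrt{-8 + 23} = \sqrt{15} \approx 3.873$)
$K 5 = \sqrt{15} \cdot 5 = 5 \sqrt{15}$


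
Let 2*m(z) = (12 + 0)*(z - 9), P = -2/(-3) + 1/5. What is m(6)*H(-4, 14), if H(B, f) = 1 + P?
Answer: -168/5 ≈ -33.600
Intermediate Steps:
P = 13/15 (P = -2*(-⅓) + 1*(⅕) = ⅔ + ⅕ = 13/15 ≈ 0.86667)
m(z) = -54 + 6*z (m(z) = ((12 + 0)*(z - 9))/2 = (12*(-9 + z))/2 = (-108 + 12*z)/2 = -54 + 6*z)
H(B, f) = 28/15 (H(B, f) = 1 + 13/15 = 28/15)
m(6)*H(-4, 14) = (-54 + 6*6)*(28/15) = (-54 + 36)*(28/15) = -18*28/15 = -168/5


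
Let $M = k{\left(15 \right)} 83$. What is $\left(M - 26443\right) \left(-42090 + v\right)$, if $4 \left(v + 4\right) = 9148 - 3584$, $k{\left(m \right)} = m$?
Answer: $1025634194$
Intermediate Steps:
$M = 1245$ ($M = 15 \cdot 83 = 1245$)
$v = 1387$ ($v = -4 + \frac{9148 - 3584}{4} = -4 + \frac{1}{4} \cdot 5564 = -4 + 1391 = 1387$)
$\left(M - 26443\right) \left(-42090 + v\right) = \left(1245 - 26443\right) \left(-42090 + 1387\right) = \left(-25198\right) \left(-40703\right) = 1025634194$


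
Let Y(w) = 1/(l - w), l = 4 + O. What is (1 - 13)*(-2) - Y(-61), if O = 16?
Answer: 1943/81 ≈ 23.988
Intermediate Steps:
l = 20 (l = 4 + 16 = 20)
Y(w) = 1/(20 - w)
(1 - 13)*(-2) - Y(-61) = (1 - 13)*(-2) - (-1)/(-20 - 61) = -12*(-2) - (-1)/(-81) = 24 - (-1)*(-1)/81 = 24 - 1*1/81 = 24 - 1/81 = 1943/81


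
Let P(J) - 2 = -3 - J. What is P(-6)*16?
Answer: 80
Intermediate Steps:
P(J) = -1 - J (P(J) = 2 + (-3 - J) = -1 - J)
P(-6)*16 = (-1 - 1*(-6))*16 = (-1 + 6)*16 = 5*16 = 80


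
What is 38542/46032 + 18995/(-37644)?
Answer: 3431531/10314456 ≈ 0.33269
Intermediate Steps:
38542/46032 + 18995/(-37644) = 38542*(1/46032) + 18995*(-1/37644) = 2753/3288 - 18995/37644 = 3431531/10314456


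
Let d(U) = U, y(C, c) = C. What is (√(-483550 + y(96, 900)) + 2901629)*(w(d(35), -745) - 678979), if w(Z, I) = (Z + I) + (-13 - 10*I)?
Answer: -1950625898508 - 672252*I*√483454 ≈ -1.9506e+12 - 4.6742e+8*I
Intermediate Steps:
w(Z, I) = -13 + Z - 9*I (w(Z, I) = (I + Z) + (-13 - 10*I) = -13 + Z - 9*I)
(√(-483550 + y(96, 900)) + 2901629)*(w(d(35), -745) - 678979) = (√(-483550 + 96) + 2901629)*((-13 + 35 - 9*(-745)) - 678979) = (√(-483454) + 2901629)*((-13 + 35 + 6705) - 678979) = (I*√483454 + 2901629)*(6727 - 678979) = (2901629 + I*√483454)*(-672252) = -1950625898508 - 672252*I*√483454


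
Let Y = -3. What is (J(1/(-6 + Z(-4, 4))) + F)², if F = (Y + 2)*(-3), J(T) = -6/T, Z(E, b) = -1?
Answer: 2025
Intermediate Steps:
F = 3 (F = (-3 + 2)*(-3) = -1*(-3) = 3)
(J(1/(-6 + Z(-4, 4))) + F)² = (-6/(1/(-6 - 1)) + 3)² = (-6/(1/(-7)) + 3)² = (-6/(-⅐) + 3)² = (-6*(-7) + 3)² = (42 + 3)² = 45² = 2025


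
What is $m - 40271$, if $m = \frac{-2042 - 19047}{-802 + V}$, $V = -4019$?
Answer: $- \frac{194125402}{4821} \approx -40267.0$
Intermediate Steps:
$m = \frac{21089}{4821}$ ($m = \frac{-2042 - 19047}{-802 - 4019} = - \frac{21089}{-4821} = \left(-21089\right) \left(- \frac{1}{4821}\right) = \frac{21089}{4821} \approx 4.3744$)
$m - 40271 = \frac{21089}{4821} - 40271 = - \frac{194125402}{4821}$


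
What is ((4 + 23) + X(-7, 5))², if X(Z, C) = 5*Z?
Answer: 64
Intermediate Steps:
((4 + 23) + X(-7, 5))² = ((4 + 23) + 5*(-7))² = (27 - 35)² = (-8)² = 64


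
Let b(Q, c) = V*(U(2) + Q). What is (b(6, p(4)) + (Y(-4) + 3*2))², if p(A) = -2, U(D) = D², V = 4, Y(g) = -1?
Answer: 2025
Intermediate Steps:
b(Q, c) = 16 + 4*Q (b(Q, c) = 4*(2² + Q) = 4*(4 + Q) = 16 + 4*Q)
(b(6, p(4)) + (Y(-4) + 3*2))² = ((16 + 4*6) + (-1 + 3*2))² = ((16 + 24) + (-1 + 6))² = (40 + 5)² = 45² = 2025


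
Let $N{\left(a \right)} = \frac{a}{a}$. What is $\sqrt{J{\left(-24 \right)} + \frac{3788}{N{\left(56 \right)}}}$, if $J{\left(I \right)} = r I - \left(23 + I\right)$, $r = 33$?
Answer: $9 \sqrt{37} \approx 54.745$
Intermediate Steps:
$J{\left(I \right)} = -23 + 32 I$ ($J{\left(I \right)} = 33 I - \left(23 + I\right) = -23 + 32 I$)
$N{\left(a \right)} = 1$
$\sqrt{J{\left(-24 \right)} + \frac{3788}{N{\left(56 \right)}}} = \sqrt{\left(-23 + 32 \left(-24\right)\right) + \frac{3788}{1}} = \sqrt{\left(-23 - 768\right) + 3788 \cdot 1} = \sqrt{-791 + 3788} = \sqrt{2997} = 9 \sqrt{37}$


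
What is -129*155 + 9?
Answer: -19986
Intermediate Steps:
-129*155 + 9 = -19995 + 9 = -19986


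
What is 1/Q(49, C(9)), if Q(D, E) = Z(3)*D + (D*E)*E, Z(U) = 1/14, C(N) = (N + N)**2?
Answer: 2/10287655 ≈ 1.9441e-7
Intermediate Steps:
C(N) = 4*N**2 (C(N) = (2*N)**2 = 4*N**2)
Z(U) = 1/14
Q(D, E) = D/14 + D*E**2 (Q(D, E) = D/14 + (D*E)*E = D/14 + D*E**2)
1/Q(49, C(9)) = 1/(49*(1/14 + (4*9**2)**2)) = 1/(49*(1/14 + (4*81)**2)) = 1/(49*(1/14 + 324**2)) = 1/(49*(1/14 + 104976)) = 1/(49*(1469665/14)) = 1/(10287655/2) = 2/10287655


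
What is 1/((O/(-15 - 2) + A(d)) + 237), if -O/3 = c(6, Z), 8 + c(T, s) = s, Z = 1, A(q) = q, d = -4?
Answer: 17/3940 ≈ 0.0043147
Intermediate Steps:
c(T, s) = -8 + s
O = 21 (O = -3*(-8 + 1) = -3*(-7) = 21)
1/((O/(-15 - 2) + A(d)) + 237) = 1/((21/(-15 - 2) - 4) + 237) = 1/((21/(-17) - 4) + 237) = 1/((-1/17*21 - 4) + 237) = 1/((-21/17 - 4) + 237) = 1/(-89/17 + 237) = 1/(3940/17) = 17/3940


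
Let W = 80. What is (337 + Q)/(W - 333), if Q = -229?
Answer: -108/253 ≈ -0.42688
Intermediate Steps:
(337 + Q)/(W - 333) = (337 - 229)/(80 - 333) = 108/(-253) = 108*(-1/253) = -108/253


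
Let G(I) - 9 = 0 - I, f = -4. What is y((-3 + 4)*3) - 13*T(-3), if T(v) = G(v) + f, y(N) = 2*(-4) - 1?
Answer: -113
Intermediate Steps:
G(I) = 9 - I (G(I) = 9 + (0 - I) = 9 - I)
y(N) = -9 (y(N) = -8 - 1 = -9)
T(v) = 5 - v (T(v) = (9 - v) - 4 = 5 - v)
y((-3 + 4)*3) - 13*T(-3) = -9 - 13*(5 - 1*(-3)) = -9 - 13*(5 + 3) = -9 - 13*8 = -9 - 104 = -113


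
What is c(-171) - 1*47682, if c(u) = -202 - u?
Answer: -47713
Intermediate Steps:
c(-171) - 1*47682 = (-202 - 1*(-171)) - 1*47682 = (-202 + 171) - 47682 = -31 - 47682 = -47713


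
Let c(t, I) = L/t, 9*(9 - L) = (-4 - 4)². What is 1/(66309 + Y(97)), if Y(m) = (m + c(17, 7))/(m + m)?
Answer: 873/57888194 ≈ 1.5081e-5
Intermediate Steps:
L = 17/9 (L = 9 - (-4 - 4)²/9 = 9 - ⅑*(-8)² = 9 - ⅑*64 = 9 - 64/9 = 17/9 ≈ 1.8889)
c(t, I) = 17/(9*t)
Y(m) = (⅑ + m)/(2*m) (Y(m) = (m + (17/9)/17)/(m + m) = (m + (17/9)*(1/17))/((2*m)) = (m + ⅑)*(1/(2*m)) = (⅑ + m)*(1/(2*m)) = (⅑ + m)/(2*m))
1/(66309 + Y(97)) = 1/(66309 + (1/18)*(1 + 9*97)/97) = 1/(66309 + (1/18)*(1/97)*(1 + 873)) = 1/(66309 + (1/18)*(1/97)*874) = 1/(66309 + 437/873) = 1/(57888194/873) = 873/57888194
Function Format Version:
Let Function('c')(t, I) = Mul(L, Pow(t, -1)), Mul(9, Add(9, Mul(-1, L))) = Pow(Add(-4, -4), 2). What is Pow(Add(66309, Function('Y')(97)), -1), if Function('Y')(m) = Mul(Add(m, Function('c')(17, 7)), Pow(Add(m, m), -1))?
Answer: Rational(873, 57888194) ≈ 1.5081e-5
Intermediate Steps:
L = Rational(17, 9) (L = Add(9, Mul(Rational(-1, 9), Pow(Add(-4, -4), 2))) = Add(9, Mul(Rational(-1, 9), Pow(-8, 2))) = Add(9, Mul(Rational(-1, 9), 64)) = Add(9, Rational(-64, 9)) = Rational(17, 9) ≈ 1.8889)
Function('c')(t, I) = Mul(Rational(17, 9), Pow(t, -1))
Function('Y')(m) = Mul(Rational(1, 2), Pow(m, -1), Add(Rational(1, 9), m)) (Function('Y')(m) = Mul(Add(m, Mul(Rational(17, 9), Pow(17, -1))), Pow(Add(m, m), -1)) = Mul(Add(m, Mul(Rational(17, 9), Rational(1, 17))), Pow(Mul(2, m), -1)) = Mul(Add(m, Rational(1, 9)), Mul(Rational(1, 2), Pow(m, -1))) = Mul(Add(Rational(1, 9), m), Mul(Rational(1, 2), Pow(m, -1))) = Mul(Rational(1, 2), Pow(m, -1), Add(Rational(1, 9), m)))
Pow(Add(66309, Function('Y')(97)), -1) = Pow(Add(66309, Mul(Rational(1, 18), Pow(97, -1), Add(1, Mul(9, 97)))), -1) = Pow(Add(66309, Mul(Rational(1, 18), Rational(1, 97), Add(1, 873))), -1) = Pow(Add(66309, Mul(Rational(1, 18), Rational(1, 97), 874)), -1) = Pow(Add(66309, Rational(437, 873)), -1) = Pow(Rational(57888194, 873), -1) = Rational(873, 57888194)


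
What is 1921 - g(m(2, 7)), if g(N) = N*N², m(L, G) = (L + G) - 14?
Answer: 2046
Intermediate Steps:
m(L, G) = -14 + G + L (m(L, G) = (G + L) - 14 = -14 + G + L)
g(N) = N³
1921 - g(m(2, 7)) = 1921 - (-14 + 7 + 2)³ = 1921 - 1*(-5)³ = 1921 - 1*(-125) = 1921 + 125 = 2046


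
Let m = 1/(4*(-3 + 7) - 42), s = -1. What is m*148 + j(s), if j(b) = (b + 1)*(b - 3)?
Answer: -74/13 ≈ -5.6923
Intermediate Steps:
j(b) = (1 + b)*(-3 + b)
m = -1/26 (m = 1/(4*4 - 42) = 1/(16 - 42) = 1/(-26) = -1/26 ≈ -0.038462)
m*148 + j(s) = -1/26*148 + (-3 + (-1)**2 - 2*(-1)) = -74/13 + (-3 + 1 + 2) = -74/13 + 0 = -74/13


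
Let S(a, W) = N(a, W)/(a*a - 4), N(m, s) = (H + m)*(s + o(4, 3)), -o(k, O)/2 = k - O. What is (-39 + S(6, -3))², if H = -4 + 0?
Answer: 395641/256 ≈ 1545.5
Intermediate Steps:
o(k, O) = -2*k + 2*O (o(k, O) = -2*(k - O) = -2*k + 2*O)
H = -4
N(m, s) = (-4 + m)*(-2 + s) (N(m, s) = (-4 + m)*(s + (-2*4 + 2*3)) = (-4 + m)*(s + (-8 + 6)) = (-4 + m)*(s - 2) = (-4 + m)*(-2 + s))
S(a, W) = (8 - 4*W - 2*a + W*a)/(-4 + a²) (S(a, W) = (8 - 4*W - 2*a + a*W)/(a*a - 4) = (8 - 4*W - 2*a + W*a)/(a² - 4) = (8 - 4*W - 2*a + W*a)/(-4 + a²))
(-39 + S(6, -3))² = (-39 + (8 - 4*(-3) - 2*6 - 3*6)/(-4 + 6²))² = (-39 + (8 + 12 - 12 - 18)/(-4 + 36))² = (-39 - 10/32)² = (-39 + (1/32)*(-10))² = (-39 - 5/16)² = (-629/16)² = 395641/256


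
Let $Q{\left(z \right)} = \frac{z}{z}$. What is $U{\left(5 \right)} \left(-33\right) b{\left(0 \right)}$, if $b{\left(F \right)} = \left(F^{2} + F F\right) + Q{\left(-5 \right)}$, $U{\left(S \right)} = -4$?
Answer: $132$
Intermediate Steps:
$Q{\left(z \right)} = 1$
$b{\left(F \right)} = 1 + 2 F^{2}$ ($b{\left(F \right)} = \left(F^{2} + F F\right) + 1 = \left(F^{2} + F^{2}\right) + 1 = 2 F^{2} + 1 = 1 + 2 F^{2}$)
$U{\left(5 \right)} \left(-33\right) b{\left(0 \right)} = \left(-4\right) \left(-33\right) \left(1 + 2 \cdot 0^{2}\right) = 132 \left(1 + 2 \cdot 0\right) = 132 \left(1 + 0\right) = 132 \cdot 1 = 132$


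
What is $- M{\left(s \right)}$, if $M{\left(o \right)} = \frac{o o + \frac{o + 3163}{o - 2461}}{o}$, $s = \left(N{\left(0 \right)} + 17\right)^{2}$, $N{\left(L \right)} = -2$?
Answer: $- \frac{28298528}{125775} \approx -224.99$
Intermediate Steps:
$s = 225$ ($s = \left(-2 + 17\right)^{2} = 15^{2} = 225$)
$M{\left(o \right)} = \frac{o^{2} + \frac{3163 + o}{-2461 + o}}{o}$
$- M{\left(s \right)} = - \frac{3163 + 225 + 225^{3} - 2461 \cdot 225^{2}}{225 \left(-2461 + 225\right)} = - \frac{3163 + 225 + 11390625 - 124588125}{225 \left(-2236\right)} = - \frac{\left(-1\right) \left(3163 + 225 + 11390625 - 124588125\right)}{225 \cdot 2236} = - \frac{\left(-1\right) \left(-113194112\right)}{225 \cdot 2236} = \left(-1\right) \frac{28298528}{125775} = - \frac{28298528}{125775}$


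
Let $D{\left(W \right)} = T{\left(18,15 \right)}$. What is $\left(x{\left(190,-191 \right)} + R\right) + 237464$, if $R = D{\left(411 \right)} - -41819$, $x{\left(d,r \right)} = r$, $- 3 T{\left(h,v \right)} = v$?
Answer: $279087$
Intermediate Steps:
$T{\left(h,v \right)} = - \frac{v}{3}$
$D{\left(W \right)} = -5$ ($D{\left(W \right)} = \left(- \frac{1}{3}\right) 15 = -5$)
$R = 41814$ ($R = -5 - -41819 = -5 + 41819 = 41814$)
$\left(x{\left(190,-191 \right)} + R\right) + 237464 = \left(-191 + 41814\right) + 237464 = 41623 + 237464 = 279087$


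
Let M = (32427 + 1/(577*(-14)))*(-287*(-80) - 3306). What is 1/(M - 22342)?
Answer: 4039/2574046272897 ≈ 1.5691e-9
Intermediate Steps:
M = 2574136512235/4039 (M = (32427 + 1/(-8078))*(22960 - 3306) = (32427 - 1/8078)*19654 = (261945305/8078)*19654 = 2574136512235/4039 ≈ 6.3732e+8)
1/(M - 22342) = 1/(2574136512235/4039 - 22342) = 1/(2574046272897/4039) = 4039/2574046272897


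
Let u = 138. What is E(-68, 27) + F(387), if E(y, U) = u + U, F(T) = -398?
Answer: -233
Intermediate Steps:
E(y, U) = 138 + U
E(-68, 27) + F(387) = (138 + 27) - 398 = 165 - 398 = -233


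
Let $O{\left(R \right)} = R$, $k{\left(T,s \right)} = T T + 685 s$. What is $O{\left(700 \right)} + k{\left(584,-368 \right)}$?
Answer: $89676$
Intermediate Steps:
$k{\left(T,s \right)} = T^{2} + 685 s$
$O{\left(700 \right)} + k{\left(584,-368 \right)} = 700 + \left(584^{2} + 685 \left(-368\right)\right) = 700 + \left(341056 - 252080\right) = 700 + 88976 = 89676$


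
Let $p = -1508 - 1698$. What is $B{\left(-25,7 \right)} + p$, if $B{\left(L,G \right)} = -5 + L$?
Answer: $-3236$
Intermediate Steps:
$p = -3206$
$B{\left(-25,7 \right)} + p = \left(-5 - 25\right) - 3206 = -30 - 3206 = -3236$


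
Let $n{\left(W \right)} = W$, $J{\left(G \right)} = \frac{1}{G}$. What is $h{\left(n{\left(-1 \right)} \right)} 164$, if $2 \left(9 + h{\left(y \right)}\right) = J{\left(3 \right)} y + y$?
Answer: $- \frac{4756}{3} \approx -1585.3$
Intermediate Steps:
$h{\left(y \right)} = -9 + \frac{2 y}{3}$ ($h{\left(y \right)} = -9 + \frac{\frac{y}{3} + y}{2} = -9 + \frac{\frac{4}{3} y}{2} = -9 + \frac{2 y}{3}$)
$h{\left(n{\left(-1 \right)} \right)} 164 = \left(-9 + \frac{2}{3} \left(-1\right)\right) 164 = \left(-9 - \frac{2}{3}\right) 164 = \left(- \frac{29}{3}\right) 164 = - \frac{4756}{3}$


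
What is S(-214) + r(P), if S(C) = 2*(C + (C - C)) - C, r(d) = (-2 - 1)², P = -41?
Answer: -205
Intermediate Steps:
r(d) = 9 (r(d) = (-3)² = 9)
S(C) = C (S(C) = 2*(C + 0) - C = 2*C - C = C)
S(-214) + r(P) = -214 + 9 = -205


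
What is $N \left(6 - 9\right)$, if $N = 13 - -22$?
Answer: $-105$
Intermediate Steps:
$N = 35$ ($N = 13 + 22 = 35$)
$N \left(6 - 9\right) = 35 \left(6 - 9\right) = 35 \left(-3\right) = -105$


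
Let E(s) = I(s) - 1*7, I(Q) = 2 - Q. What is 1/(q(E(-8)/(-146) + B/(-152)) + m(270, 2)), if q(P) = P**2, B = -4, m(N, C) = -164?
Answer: -1923769/315498052 ≈ -0.0060976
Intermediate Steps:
E(s) = -5 - s (E(s) = (2 - s) - 1*7 = (2 - s) - 7 = -5 - s)
1/(q(E(-8)/(-146) + B/(-152)) + m(270, 2)) = 1/(((-5 - 1*(-8))/(-146) - 4/(-152))**2 - 164) = 1/(((-5 + 8)*(-1/146) - 4*(-1/152))**2 - 164) = 1/((3*(-1/146) + 1/38)**2 - 164) = 1/((-3/146 + 1/38)**2 - 164) = 1/((8/1387)**2 - 164) = 1/(64/1923769 - 164) = 1/(-315498052/1923769) = -1923769/315498052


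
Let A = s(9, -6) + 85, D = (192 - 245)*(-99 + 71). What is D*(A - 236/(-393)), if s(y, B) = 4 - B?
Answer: 55755364/393 ≈ 1.4187e+5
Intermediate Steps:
D = 1484 (D = -53*(-28) = 1484)
A = 95 (A = (4 - 1*(-6)) + 85 = (4 + 6) + 85 = 10 + 85 = 95)
D*(A - 236/(-393)) = 1484*(95 - 236/(-393)) = 1484*(95 - 236*(-1/393)) = 1484*(95 + 236/393) = 1484*(37571/393) = 55755364/393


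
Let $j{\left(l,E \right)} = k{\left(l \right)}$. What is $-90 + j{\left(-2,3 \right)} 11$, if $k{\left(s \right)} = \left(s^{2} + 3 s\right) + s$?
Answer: $-134$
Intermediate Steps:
$k{\left(s \right)} = s^{2} + 4 s$
$j{\left(l,E \right)} = l \left(4 + l\right)$
$-90 + j{\left(-2,3 \right)} 11 = -90 + - 2 \left(4 - 2\right) 11 = -90 + \left(-2\right) 2 \cdot 11 = -90 - 44 = -134$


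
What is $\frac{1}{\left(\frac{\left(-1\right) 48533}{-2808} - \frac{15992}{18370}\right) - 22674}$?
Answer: $- \frac{25791480}{584372694683} \approx -4.4135 \cdot 10^{-5}$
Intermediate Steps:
$\frac{1}{\left(\frac{\left(-1\right) 48533}{-2808} - \frac{15992}{18370}\right) - 22674} = \frac{1}{\left(\left(-48533\right) \left(- \frac{1}{2808}\right) - \frac{7996}{9185}\right) - 22674} = \frac{1}{\left(\frac{48533}{2808} - \frac{7996}{9185}\right) - 22674} = \frac{1}{\frac{423322837}{25791480} - 22674} = \frac{1}{- \frac{584372694683}{25791480}} = - \frac{25791480}{584372694683}$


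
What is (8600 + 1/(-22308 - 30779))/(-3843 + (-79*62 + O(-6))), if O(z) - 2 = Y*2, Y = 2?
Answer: -456548199/463714945 ≈ -0.98454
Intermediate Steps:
O(z) = 6 (O(z) = 2 + 2*2 = 2 + 4 = 6)
(8600 + 1/(-22308 - 30779))/(-3843 + (-79*62 + O(-6))) = (8600 + 1/(-22308 - 30779))/(-3843 + (-79*62 + 6)) = (8600 + 1/(-53087))/(-3843 + (-4898 + 6)) = (8600 - 1/53087)/(-3843 - 4892) = (456548199/53087)/(-8735) = (456548199/53087)*(-1/8735) = -456548199/463714945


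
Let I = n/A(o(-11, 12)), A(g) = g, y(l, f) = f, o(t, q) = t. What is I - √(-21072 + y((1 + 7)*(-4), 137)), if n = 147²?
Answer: -21609/11 - I*√20935 ≈ -1964.5 - 144.69*I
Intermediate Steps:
n = 21609
I = -21609/11 (I = 21609/(-11) = 21609*(-1/11) = -21609/11 ≈ -1964.5)
I - √(-21072 + y((1 + 7)*(-4), 137)) = -21609/11 - √(-21072 + 137) = -21609/11 - √(-20935) = -21609/11 - I*√20935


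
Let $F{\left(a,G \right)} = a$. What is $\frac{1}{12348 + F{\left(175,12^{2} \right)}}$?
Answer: $\frac{1}{12523} \approx 7.9853 \cdot 10^{-5}$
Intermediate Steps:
$\frac{1}{12348 + F{\left(175,12^{2} \right)}} = \frac{1}{12348 + 175} = \frac{1}{12523}$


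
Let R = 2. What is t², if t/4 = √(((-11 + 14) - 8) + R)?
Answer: -48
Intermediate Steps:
t = 4*I*√3 (t = 4*√(((-11 + 14) - 8) + 2) = 4*√((3 - 8) + 2) = 4*√(-5 + 2) = 4*√(-3) = 4*(I*√3) = 4*I*√3 ≈ 6.9282*I)
t² = (4*I*√3)² = -48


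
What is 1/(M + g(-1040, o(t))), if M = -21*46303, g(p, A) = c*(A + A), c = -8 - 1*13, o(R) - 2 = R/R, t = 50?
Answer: -1/972489 ≈ -1.0283e-6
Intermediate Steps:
o(R) = 3 (o(R) = 2 + R/R = 2 + 1 = 3)
c = -21 (c = -8 - 13 = -21)
g(p, A) = -42*A (g(p, A) = -21*(A + A) = -42*A)
M = -972363
1/(M + g(-1040, o(t))) = 1/(-972363 - 42*3) = 1/(-972363 - 126) = 1/(-972489) = -1/972489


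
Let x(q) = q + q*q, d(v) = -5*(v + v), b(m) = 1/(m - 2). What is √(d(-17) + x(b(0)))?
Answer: √679/2 ≈ 13.029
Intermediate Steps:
b(m) = 1/(-2 + m)
d(v) = -10*v
x(q) = q + q²
√(d(-17) + x(b(0))) = √(-10*(-17) + (1 + 1/(-2 + 0))/(-2 + 0)) = √(170 + (1 + 1/(-2))/(-2)) = √(170 - (1 - ½)/2) = √(170 - ½*½) = √(170 - ¼) = √(679/4) = √679/2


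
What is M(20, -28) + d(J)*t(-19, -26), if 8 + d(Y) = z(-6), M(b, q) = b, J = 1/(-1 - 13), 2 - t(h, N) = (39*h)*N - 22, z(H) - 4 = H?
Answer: 192440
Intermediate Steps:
z(H) = 4 + H
t(h, N) = 24 - 39*N*h (t(h, N) = 2 - ((39*h)*N - 22) = 2 - (39*N*h - 22) = 2 - (-22 + 39*N*h) = 2 + (22 - 39*N*h) = 24 - 39*N*h)
J = -1/14 (J = 1/(-14) = -1/14 ≈ -0.071429)
d(Y) = -10 (d(Y) = -8 + (4 - 6) = -8 - 2 = -10)
M(20, -28) + d(J)*t(-19, -26) = 20 - 10*(24 - 39*(-26)*(-19)) = 20 - 10*(24 - 19266) = 20 - 10*(-19242) = 20 + 192420 = 192440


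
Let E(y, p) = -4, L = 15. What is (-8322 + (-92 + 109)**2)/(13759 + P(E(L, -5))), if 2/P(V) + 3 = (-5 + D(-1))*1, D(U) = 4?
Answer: -16066/27517 ≈ -0.58386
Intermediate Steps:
P(V) = -1/2 (P(V) = 2/(-3 + (-5 + 4)*1) = 2/(-3 - 1*1) = 2/(-3 - 1) = 2/(-4) = 2*(-1/4) = -1/2)
(-8322 + (-92 + 109)**2)/(13759 + P(E(L, -5))) = (-8322 + (-92 + 109)**2)/(13759 - 1/2) = (-8322 + 17**2)/(27517/2) = (-8322 + 289)*(2/27517) = -8033*2/27517 = -16066/27517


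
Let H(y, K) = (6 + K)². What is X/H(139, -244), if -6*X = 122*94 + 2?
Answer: -5735/169932 ≈ -0.033749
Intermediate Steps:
X = -5735/3 (X = -(122*94 + 2)/6 = -(11468 + 2)/6 = -⅙*11470 = -5735/3 ≈ -1911.7)
X/H(139, -244) = -5735/(3*(6 - 244)²) = -5735/(3*((-238)²)) = -5735/3/56644 = -5735/3*1/56644 = -5735/169932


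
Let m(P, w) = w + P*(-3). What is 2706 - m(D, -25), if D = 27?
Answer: 2812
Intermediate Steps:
m(P, w) = w - 3*P
2706 - m(D, -25) = 2706 - (-25 - 3*27) = 2706 - (-25 - 81) = 2706 - 1*(-106) = 2706 + 106 = 2812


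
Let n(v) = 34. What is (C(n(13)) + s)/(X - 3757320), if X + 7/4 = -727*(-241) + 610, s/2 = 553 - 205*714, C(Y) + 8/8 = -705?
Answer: 1169360/14326019 ≈ 0.081625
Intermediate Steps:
C(Y) = -706 (C(Y) = -1 - 705 = -706)
s = -291634 (s = 2*(553 - 205*714) = 2*(553 - 146370) = 2*(-145817) = -291634)
X = 703261/4 (X = -7/4 + (-727*(-241) + 610) = -7/4 + (175207 + 610) = -7/4 + 175817 = 703261/4 ≈ 1.7582e+5)
(C(n(13)) + s)/(X - 3757320) = (-706 - 291634)/(703261/4 - 3757320) = -292340/(-14326019/4) = -292340*(-4/14326019) = 1169360/14326019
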